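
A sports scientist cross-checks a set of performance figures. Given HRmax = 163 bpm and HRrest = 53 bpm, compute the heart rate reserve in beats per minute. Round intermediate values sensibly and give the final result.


Heart rate reserve = maximum HR minus resting HR
HRR = 163 - 53 = 110 bpm

110 bpm


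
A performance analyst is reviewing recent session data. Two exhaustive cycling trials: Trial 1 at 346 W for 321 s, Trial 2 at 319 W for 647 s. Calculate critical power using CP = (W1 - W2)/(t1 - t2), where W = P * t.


W1 = 346 * 321 = 111066 J
W2 = 319 * 647 = 206393 J
CP = (111066 - 206393) / (321 - 647)
= -95327 / -326
= 292.41 W

292.41 W


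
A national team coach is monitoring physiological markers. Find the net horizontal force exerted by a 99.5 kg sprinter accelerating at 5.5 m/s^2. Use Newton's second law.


Newton's second law: F = m * a
F = 99.5 * 5.5 = 547.25 N

547.25 N


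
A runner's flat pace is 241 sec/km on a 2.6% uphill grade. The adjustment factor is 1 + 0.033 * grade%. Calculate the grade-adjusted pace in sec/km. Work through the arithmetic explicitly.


Factor = 1 + 0.033 * 2.6 = 1.0858
Adjusted pace = 241 * 1.0858
= 261.68 sec/km

261.68 s/km


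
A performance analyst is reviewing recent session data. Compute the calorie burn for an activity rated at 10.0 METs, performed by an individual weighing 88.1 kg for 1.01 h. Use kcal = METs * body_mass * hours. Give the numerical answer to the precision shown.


Product of METs and mass = 10.0 * 88.1 = 881.0
Total kcal = 881.0 * 1.01 = 889.81 kcal

889.81 kcal


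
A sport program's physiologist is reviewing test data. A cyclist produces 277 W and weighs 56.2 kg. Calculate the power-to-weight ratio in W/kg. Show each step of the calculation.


P/W = power / mass
= 277 / 56.2
= 4.929 W/kg

4.929 W/kg


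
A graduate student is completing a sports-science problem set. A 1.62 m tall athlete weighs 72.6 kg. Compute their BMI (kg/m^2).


height^2 = 2.6244 m^2
BMI = 72.6 / 2.6244 = 27.66 kg/m^2

27.66 kg/m^2


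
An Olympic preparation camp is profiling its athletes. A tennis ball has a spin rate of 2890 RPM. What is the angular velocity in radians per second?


Convert RPM to rad/s: multiply by 2*pi and divide by 60
omega = 2890 * 2 * pi / 60
= 302.64 rad/s

302.64 rad/s


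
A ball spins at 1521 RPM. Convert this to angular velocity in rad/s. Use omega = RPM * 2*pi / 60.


omega = 1521 * 2 * pi / 60
= 1521 * 6.28318531 / 60
= 9556.725 / 60
= 159.279 rad/s

159.279 rad/s


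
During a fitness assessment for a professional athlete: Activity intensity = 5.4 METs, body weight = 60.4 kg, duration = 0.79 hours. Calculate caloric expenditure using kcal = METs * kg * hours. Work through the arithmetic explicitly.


kcal = 5.4 * 60.4 * 0.79
= 326.16 * 0.79
= 257.67 kcal

257.67 kcal


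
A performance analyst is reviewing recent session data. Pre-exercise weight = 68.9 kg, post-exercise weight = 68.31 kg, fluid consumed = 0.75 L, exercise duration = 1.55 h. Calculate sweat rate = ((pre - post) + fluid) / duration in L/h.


Weight loss = 68.9 - 68.31 = 0.59 kg (approx L)
Total sweat = 0.59 + 0.75 = 1.34 L
Sweat rate = 1.34 / 1.55 = 0.865 L/h

0.865 L/h


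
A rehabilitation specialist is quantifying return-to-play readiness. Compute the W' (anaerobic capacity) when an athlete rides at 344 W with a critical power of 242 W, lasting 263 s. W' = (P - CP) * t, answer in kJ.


Above-CP power = 102 W
Duration = 263 s
W' = 102 * 263 = 26826 J
Convert: 26826 / 1000 = 26.826 kJ

26.826 kJ


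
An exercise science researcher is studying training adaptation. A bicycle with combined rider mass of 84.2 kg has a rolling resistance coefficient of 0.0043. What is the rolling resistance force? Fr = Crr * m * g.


Fr = 0.0043 * 84.2 * 9.81
= 0.36206 * 9.81
= 3.552 N

3.552 N


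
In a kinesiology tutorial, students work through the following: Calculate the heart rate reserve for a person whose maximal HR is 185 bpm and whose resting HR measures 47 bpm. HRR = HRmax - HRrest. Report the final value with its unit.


HRmax = 185 bpm
HRrest = 47 bpm
HRR = 185 - 47 = 138 bpm

138 bpm


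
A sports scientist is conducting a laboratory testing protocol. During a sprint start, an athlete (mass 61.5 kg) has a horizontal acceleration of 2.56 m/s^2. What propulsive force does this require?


Propulsive force = mass * acceleration
= 61.5 kg * 2.56 m/s^2
= 157.44 N

157.44 N


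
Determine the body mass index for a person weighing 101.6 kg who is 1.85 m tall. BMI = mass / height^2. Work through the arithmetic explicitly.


BMI = mass / height^2
= 101.6 / 1.85^2
= 101.6 / 3.4225
= 29.69 kg/m^2

29.69 kg/m^2


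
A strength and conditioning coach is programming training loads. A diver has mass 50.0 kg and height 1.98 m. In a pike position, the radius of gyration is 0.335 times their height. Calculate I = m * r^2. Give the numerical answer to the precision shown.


r = 0.335 * 1.98 = 0.6633 m
I = m * r^2 = 50.0 * 0.439967 = 21.998 kg*m^2

21.998 kg*m^2


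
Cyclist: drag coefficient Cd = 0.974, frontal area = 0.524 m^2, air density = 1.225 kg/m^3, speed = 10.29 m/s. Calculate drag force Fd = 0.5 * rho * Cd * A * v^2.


v^2 = 10.29^2 = 105.8841
Fd = 0.5 * 1.225 * 0.974 * 0.524 * 105.8841
= 33.1 N

33.1 N


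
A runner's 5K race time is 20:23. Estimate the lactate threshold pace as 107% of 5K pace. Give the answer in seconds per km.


Total race time = 20*60 + 23 = 1223 seconds
5K pace = 1223 / 5 = 244.6 sec/km
LT pace = 244.6 * 1.07 = 261.72 sec/km

261.72 s/km


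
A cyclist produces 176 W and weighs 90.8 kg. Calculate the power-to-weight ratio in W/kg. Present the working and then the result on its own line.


P/W = power / mass
= 176 / 90.8
= 1.938 W/kg

1.938 W/kg


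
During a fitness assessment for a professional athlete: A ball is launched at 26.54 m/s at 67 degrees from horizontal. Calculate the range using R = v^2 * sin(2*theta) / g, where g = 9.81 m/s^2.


sin(2 * 67) = sin(134) = 0.71934
v^2 = 26.54^2 = 704.3716
R = 704.3716 * 0.71934 / 9.81
= 51.65 m

51.65 m


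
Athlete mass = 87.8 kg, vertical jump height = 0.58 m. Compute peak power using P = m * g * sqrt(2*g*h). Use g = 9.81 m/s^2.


sqrt(2 * 9.81 * 0.58) = sqrt(11.3796) = 3.373366 m/s
P = 87.8 * 9.81 * 3.373366
= 2905.54 W

2905.54 W


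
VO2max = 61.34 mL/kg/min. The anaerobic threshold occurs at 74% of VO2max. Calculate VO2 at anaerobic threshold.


AT fraction = 74 / 100 = 0.74
AT VO2 = 61.34 * 0.74
= 45.39 mL/kg/min

45.39 mL/kg/min


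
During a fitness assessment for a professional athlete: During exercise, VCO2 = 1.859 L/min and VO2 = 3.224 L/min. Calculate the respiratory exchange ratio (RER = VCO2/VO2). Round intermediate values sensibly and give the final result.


RER = VCO2 / VO2
= 1.859 / 3.224
= 0.5766

0.5766


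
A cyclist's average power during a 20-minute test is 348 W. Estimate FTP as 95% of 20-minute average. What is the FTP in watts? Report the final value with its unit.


FTP = 20-min power * 0.95
= 348 * 0.95
= 330.6 W

330.6 W


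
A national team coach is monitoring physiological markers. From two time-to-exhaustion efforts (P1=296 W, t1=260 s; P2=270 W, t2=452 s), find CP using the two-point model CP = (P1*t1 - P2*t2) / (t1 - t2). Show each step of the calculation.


Work in trial 1 = 76960 J
Work in trial 2 = 122040 J
Delta work = -45080 J
Delta time = -192 s
CP = -45080 / -192 = 234.79 W

234.79 W


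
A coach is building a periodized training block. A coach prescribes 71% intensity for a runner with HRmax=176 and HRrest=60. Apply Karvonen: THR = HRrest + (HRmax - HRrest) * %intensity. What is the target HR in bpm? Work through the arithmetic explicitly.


Heart rate reserve = 176 - 60 = 116
Intensity fraction = 71 / 100 = 0.71
THR = 60 + 116 * 0.71 = 142.36 bpm

142.36 bpm


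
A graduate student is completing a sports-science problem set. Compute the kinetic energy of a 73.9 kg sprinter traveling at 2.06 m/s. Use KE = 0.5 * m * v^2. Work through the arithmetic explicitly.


Velocity squared = 4.2436
KE = 0.5 * 73.9 * 4.2436 = 156.8 J

156.8 J


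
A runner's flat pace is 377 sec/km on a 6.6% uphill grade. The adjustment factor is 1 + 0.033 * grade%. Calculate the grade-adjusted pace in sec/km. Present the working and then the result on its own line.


Factor = 1 + 0.033 * 6.6 = 1.2178
Adjusted pace = 377 * 1.2178
= 459.11 sec/km

459.11 s/km


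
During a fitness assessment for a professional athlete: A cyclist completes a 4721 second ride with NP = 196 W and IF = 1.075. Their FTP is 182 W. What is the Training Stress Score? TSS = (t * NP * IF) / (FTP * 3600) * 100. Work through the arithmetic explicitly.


t * NP * IF = 4721 * 196 * 1.075 = 994714.7
FTP * 3600 = 655200
TSS = (994714.7 / 655200) * 100 = 151.82

151.82 TSS


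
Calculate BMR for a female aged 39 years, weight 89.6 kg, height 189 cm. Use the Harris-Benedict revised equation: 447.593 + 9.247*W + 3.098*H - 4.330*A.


Substituting values:
W term = 9.247 * 89.6 = 828.5312
H term = 3.098 * 189 = 585.522
A term = 4.330 * 39 = 168.87
BMR = 1692.78 kcal/day

1692.78 kcal/day


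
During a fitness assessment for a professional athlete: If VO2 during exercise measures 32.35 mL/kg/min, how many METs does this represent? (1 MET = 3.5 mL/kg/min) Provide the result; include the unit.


METs = VO2 / 3.5 = 32.35 / 3.5 = 9.24

9.24 METs


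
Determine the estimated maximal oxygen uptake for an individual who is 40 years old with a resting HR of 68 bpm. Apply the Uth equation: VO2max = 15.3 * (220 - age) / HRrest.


HRmax = 220 - 40 = 180
VO2max = 15.3 * (180 / 68)
= 15.3 * 2.6471
= 40.5 mL/kg/min

40.5 mL/kg/min


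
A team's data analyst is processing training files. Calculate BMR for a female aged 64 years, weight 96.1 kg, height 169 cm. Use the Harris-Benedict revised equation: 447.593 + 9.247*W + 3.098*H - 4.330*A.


Substituting values:
W term = 9.247 * 96.1 = 888.6367
H term = 3.098 * 169 = 523.562
A term = 4.330 * 64 = 277.12
BMR = 1582.67 kcal/day

1582.67 kcal/day


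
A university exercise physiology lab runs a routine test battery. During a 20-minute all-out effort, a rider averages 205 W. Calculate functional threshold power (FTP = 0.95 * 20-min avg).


FTP = 0.95 * 205
= 194.75 W

194.75 W


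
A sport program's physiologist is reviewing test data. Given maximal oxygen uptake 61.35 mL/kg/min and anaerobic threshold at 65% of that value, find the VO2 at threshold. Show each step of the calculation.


Percentage as decimal = 0.65
VO2 at AT = 61.35 * 0.65 = 39.88 mL/kg/min

39.88 mL/kg/min


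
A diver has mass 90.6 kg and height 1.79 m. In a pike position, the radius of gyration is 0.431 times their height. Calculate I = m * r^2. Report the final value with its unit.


r = 0.431 * 1.79 = 0.77149 m
I = m * r^2 = 90.6 * 0.595197 = 53.925 kg*m^2

53.925 kg*m^2


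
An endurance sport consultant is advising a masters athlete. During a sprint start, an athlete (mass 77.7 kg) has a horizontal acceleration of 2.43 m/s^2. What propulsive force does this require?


Propulsive force = mass * acceleration
= 77.7 kg * 2.43 m/s^2
= 188.81 N

188.81 N


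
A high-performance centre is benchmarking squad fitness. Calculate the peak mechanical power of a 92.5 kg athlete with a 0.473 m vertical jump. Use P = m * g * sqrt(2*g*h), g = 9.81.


First, sqrt(2gh) = sqrt(2 * 9.81 * 0.473)
= sqrt(9.28026) = 3.046352 m/s
Power = 92.5 * 9.81 * 3.046352 = 2764.34 W

2764.34 W


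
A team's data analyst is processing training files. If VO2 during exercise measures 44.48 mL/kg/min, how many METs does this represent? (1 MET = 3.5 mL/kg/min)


METs = VO2 / 3.5 = 44.48 / 3.5 = 12.71

12.71 METs


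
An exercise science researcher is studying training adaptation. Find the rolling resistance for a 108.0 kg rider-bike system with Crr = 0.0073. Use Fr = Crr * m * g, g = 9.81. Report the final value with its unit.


m * g = 108.0 * 9.81 = 1059.48 N
Fr = 0.0073 * 1059.48 = 7.734 N

7.734 N


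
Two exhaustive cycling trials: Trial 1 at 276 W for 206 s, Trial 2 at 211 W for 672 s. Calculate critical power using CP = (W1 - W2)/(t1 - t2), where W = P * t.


W1 = 276 * 206 = 56856 J
W2 = 211 * 672 = 141792 J
CP = (56856 - 141792) / (206 - 672)
= -84936 / -466
= 182.27 W

182.27 W


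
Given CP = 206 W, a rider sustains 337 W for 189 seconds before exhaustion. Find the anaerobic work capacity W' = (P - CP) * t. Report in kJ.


Excess power = 337 - 206 = 131 W
Work above CP = 131 * 189 = 24759 J
W' = 24.759 kJ

24.759 kJ


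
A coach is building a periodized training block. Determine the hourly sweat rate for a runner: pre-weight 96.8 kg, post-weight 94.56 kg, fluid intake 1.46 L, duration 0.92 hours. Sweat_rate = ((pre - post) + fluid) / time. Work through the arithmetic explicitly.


Mass lost = 96.8 - 94.56 = 2.24 kg
Add fluid consumed: 2.24 + 1.46 = 3.7 L total sweat
Sweat rate = 3.7 / 0.92 = 4.022 L/h

4.022 L/h


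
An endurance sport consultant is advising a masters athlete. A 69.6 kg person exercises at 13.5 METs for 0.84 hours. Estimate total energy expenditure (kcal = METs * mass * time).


Energy = METs * mass(kg) * time(h)
= 13.5 * 69.6 * 0.84
= 789.26 kcal

789.26 kcal


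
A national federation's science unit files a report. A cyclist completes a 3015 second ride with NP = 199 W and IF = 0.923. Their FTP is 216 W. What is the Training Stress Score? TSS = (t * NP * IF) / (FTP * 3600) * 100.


t * NP * IF = 3015 * 199 * 0.923 = 553786.155
FTP * 3600 = 777600
TSS = (553786.155 / 777600) * 100 = 71.22

71.22 TSS


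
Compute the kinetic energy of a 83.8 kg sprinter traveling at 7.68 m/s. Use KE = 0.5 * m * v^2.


Velocity squared = 58.9824
KE = 0.5 * 83.8 * 58.9824 = 2471.36 J

2471.36 J


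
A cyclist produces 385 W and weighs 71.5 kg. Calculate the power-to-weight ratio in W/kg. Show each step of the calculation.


P/W = power / mass
= 385 / 71.5
= 5.385 W/kg

5.385 W/kg


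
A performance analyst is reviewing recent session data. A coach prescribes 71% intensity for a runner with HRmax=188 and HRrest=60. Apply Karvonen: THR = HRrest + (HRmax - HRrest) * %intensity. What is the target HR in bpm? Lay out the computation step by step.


Heart rate reserve = 188 - 60 = 128
Intensity fraction = 71 / 100 = 0.71
THR = 60 + 128 * 0.71 = 150.88 bpm

150.88 bpm


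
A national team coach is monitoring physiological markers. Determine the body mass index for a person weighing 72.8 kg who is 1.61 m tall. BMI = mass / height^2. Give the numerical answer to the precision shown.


BMI = mass / height^2
= 72.8 / 1.61^2
= 72.8 / 2.5921
= 28.09 kg/m^2

28.09 kg/m^2


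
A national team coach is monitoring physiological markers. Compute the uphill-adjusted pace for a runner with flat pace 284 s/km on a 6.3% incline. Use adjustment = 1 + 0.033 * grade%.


Adjustment factor = 1 + 0.033 * 6.3 = 1.2079
Grade-adjusted pace = 284 * 1.2079 = 343.04 s/km

343.04 s/km


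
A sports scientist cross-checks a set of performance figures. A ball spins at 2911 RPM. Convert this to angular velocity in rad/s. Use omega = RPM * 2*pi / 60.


omega = 2911 * 2 * pi / 60
= 2911 * 6.28318531 / 60
= 18290.352 / 60
= 304.839 rad/s

304.839 rad/s


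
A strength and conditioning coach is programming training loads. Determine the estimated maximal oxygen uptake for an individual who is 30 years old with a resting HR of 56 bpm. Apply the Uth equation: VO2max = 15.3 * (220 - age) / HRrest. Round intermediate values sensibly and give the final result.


HRmax = 220 - 30 = 190
VO2max = 15.3 * (190 / 56)
= 15.3 * 3.3929
= 51.91 mL/kg/min

51.91 mL/kg/min


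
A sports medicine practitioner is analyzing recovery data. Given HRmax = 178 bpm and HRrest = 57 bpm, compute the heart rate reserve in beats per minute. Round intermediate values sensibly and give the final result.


Heart rate reserve = maximum HR minus resting HR
HRR = 178 - 57 = 121 bpm

121 bpm


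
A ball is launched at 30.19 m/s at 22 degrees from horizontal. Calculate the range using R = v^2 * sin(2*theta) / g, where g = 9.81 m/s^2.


sin(2 * 22) = sin(44) = 0.694658
v^2 = 30.19^2 = 911.4361
R = 911.4361 * 0.694658 / 9.81
= 64.54 m

64.54 m


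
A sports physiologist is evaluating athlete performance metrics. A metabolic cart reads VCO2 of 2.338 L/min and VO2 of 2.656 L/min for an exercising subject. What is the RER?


RER = VCO2 / VO2 = 2.338 / 2.656 = 0.8803

0.8803


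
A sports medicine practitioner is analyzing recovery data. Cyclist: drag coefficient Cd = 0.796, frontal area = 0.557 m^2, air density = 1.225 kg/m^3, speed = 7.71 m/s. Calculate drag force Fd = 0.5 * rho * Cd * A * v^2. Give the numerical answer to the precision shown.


v^2 = 7.71^2 = 59.4441
Fd = 0.5 * 1.225 * 0.796 * 0.557 * 59.4441
= 16.143 N

16.143 N


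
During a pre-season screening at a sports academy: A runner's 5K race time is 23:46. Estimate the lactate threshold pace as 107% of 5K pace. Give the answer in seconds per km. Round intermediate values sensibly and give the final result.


Total race time = 23*60 + 46 = 1426 seconds
5K pace = 1426 / 5 = 285.2 sec/km
LT pace = 285.2 * 1.07 = 305.16 sec/km

305.16 s/km


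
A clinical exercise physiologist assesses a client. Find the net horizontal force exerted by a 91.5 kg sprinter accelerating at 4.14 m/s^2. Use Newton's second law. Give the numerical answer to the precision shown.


Newton's second law: F = m * a
F = 91.5 * 4.14 = 378.81 N

378.81 N


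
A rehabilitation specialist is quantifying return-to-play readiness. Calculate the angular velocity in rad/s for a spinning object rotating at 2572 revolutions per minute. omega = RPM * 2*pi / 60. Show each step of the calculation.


omega = RPM * 2*pi / 60
= 2572 * 6.28318531 / 60
= 269.339 rad/s

269.339 rad/s


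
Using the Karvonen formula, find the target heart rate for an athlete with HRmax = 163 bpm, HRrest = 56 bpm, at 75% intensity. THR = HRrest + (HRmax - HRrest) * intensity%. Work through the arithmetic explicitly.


HRR = 163 - 56 = 107
THR = 56 + 107 * 0.75
= 56 + 80.25
= 136.25 bpm

136.25 bpm


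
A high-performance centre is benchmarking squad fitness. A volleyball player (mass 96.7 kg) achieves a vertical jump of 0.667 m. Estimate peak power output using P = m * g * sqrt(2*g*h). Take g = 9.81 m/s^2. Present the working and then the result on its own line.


2 * g * h = 2 * 9.81 * 0.667 = 13.08654
sqrt(13.08654) = 3.617532 m/s
P = 96.7 * 9.81 * 3.617532 = 3431.69 W

3431.69 W


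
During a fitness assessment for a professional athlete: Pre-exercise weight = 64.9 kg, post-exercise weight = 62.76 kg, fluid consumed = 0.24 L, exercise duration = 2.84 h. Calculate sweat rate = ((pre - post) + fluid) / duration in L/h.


Weight loss = 64.9 - 62.76 = 2.14 kg (approx L)
Total sweat = 2.14 + 0.24 = 2.38 L
Sweat rate = 2.38 / 2.84 = 0.838 L/h

0.838 L/h


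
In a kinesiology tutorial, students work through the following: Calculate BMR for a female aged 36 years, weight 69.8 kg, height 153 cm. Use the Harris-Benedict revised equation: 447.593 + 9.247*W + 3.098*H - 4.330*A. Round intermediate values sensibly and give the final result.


Substituting values:
W term = 9.247 * 69.8 = 645.4406
H term = 3.098 * 153 = 473.994
A term = 4.330 * 36 = 155.88
BMR = 1411.15 kcal/day

1411.15 kcal/day


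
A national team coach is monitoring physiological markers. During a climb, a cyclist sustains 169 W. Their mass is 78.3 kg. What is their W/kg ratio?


Power-to-weight = 169 W / 78.3 kg
= 2.158 W/kg

2.158 W/kg


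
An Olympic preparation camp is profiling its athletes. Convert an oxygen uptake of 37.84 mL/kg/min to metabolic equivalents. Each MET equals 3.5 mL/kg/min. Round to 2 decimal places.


One MET = 3.5 mL/kg/min
Number of METs = 37.84 / 3.5
= 10.81 METs

10.81 METs


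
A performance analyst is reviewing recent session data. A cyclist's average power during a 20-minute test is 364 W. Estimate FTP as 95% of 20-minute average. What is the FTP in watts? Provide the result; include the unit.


FTP = 20-min power * 0.95
= 364 * 0.95
= 345.8 W

345.8 W


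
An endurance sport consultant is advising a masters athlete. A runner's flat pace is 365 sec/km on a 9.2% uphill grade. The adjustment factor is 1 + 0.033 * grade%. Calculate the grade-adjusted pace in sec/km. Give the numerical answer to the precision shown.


Factor = 1 + 0.033 * 9.2 = 1.3036
Adjusted pace = 365 * 1.3036
= 475.81 sec/km

475.81 s/km


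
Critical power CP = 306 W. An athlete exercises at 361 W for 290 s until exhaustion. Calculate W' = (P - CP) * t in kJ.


P - CP = 361 - 306 = 55 W
W' = 55 * 290 = 15950 J
= 15950 / 1000 = 15.95 kJ

15.95 kJ


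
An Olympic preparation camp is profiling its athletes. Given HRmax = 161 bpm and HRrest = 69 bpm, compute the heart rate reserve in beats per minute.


Heart rate reserve = maximum HR minus resting HR
HRR = 161 - 69 = 92 bpm

92 bpm


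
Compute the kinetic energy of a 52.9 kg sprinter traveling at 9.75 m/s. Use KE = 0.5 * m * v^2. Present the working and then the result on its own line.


Velocity squared = 95.0625
KE = 0.5 * 52.9 * 95.0625 = 2514.4 J

2514.4 J


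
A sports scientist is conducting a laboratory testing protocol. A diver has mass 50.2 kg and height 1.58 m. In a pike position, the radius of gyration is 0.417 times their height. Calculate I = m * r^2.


r = 0.417 * 1.58 = 0.65886 m
I = m * r^2 = 50.2 * 0.434096 = 21.792 kg*m^2

21.792 kg*m^2


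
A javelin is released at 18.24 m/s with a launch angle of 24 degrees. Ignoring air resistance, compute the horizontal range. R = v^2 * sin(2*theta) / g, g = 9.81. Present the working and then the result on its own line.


Launch speed squared = 332.6976
sin(2 * 24 deg) = 0.743145
Range = 332.6976 * 0.743145 / 9.81
= 25.203 m

25.203 m


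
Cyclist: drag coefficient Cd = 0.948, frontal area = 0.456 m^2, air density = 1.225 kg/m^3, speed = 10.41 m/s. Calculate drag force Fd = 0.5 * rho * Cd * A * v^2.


v^2 = 10.41^2 = 108.3681
Fd = 0.5 * 1.225 * 0.948 * 0.456 * 108.3681
= 28.693 N

28.693 N


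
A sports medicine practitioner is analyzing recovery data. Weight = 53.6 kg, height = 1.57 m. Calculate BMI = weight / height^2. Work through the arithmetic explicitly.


height^2 = 1.57^2 = 2.4649
BMI = 53.6 / 2.4649 = 21.75 kg/m^2

21.75 kg/m^2


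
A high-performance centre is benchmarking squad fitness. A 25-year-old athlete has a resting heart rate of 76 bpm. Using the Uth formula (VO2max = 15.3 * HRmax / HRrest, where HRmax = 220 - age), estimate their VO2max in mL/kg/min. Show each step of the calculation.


HRmax = 220 - 25 = 195 bpm
Ratio = HRmax / HRrest = 195 / 76 = 2.5658
VO2max = 15.3 * 2.5658 = 39.26 mL/kg/min

39.26 mL/kg/min


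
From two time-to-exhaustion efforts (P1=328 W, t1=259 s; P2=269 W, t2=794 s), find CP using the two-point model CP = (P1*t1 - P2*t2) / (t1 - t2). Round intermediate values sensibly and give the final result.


Work in trial 1 = 84952 J
Work in trial 2 = 213586 J
Delta work = -128634 J
Delta time = -535 s
CP = -128634 / -535 = 240.44 W

240.44 W


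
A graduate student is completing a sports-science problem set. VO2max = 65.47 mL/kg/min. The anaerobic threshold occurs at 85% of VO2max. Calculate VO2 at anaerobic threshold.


AT fraction = 85 / 100 = 0.85
AT VO2 = 65.47 * 0.85
= 55.65 mL/kg/min

55.65 mL/kg/min


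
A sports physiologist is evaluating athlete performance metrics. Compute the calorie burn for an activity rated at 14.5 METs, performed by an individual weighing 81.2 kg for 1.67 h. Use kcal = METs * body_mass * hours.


Product of METs and mass = 14.5 * 81.2 = 1177.4
Total kcal = 1177.4 * 1.67 = 1966.26 kcal

1966.26 kcal


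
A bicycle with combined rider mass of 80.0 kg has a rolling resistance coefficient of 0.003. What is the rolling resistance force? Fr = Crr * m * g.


Fr = 0.003 * 80.0 * 9.81
= 0.24 * 9.81
= 2.354 N

2.354 N


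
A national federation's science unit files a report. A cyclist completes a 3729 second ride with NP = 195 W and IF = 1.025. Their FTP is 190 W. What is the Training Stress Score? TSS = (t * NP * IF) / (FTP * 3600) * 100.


t * NP * IF = 3729 * 195 * 1.025 = 745333.875
FTP * 3600 = 684000
TSS = (745333.875 / 684000) * 100 = 108.97

108.97 TSS


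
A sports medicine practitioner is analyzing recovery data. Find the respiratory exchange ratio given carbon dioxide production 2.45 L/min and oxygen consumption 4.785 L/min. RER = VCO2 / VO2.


VCO2 = 2.45 L/min
VO2 = 4.785 L/min
RER = 2.45 / 4.785 = 0.512

0.512


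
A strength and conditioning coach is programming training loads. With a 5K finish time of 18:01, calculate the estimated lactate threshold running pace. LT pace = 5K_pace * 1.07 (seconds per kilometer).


Race duration = 1081 s for 5 km
Average pace = 1081 / 5 = 216.2 s/km
LT pace = 216.2 * 1.07
= 231.33 s/km

231.33 s/km


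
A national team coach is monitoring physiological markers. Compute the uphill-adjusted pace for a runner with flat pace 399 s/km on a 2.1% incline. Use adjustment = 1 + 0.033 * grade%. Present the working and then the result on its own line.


Adjustment factor = 1 + 0.033 * 2.1 = 1.0693
Grade-adjusted pace = 399 * 1.0693 = 426.65 s/km

426.65 s/km


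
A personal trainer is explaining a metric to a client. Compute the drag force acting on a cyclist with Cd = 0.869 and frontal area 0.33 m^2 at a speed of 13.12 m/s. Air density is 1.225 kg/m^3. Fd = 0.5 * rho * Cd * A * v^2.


Step 1: v^2 = 172.1344
Step 2: Fd = 0.5 * 1.225 * 0.869 * 0.33 * 172.1344
= 30.235 N

30.235 N


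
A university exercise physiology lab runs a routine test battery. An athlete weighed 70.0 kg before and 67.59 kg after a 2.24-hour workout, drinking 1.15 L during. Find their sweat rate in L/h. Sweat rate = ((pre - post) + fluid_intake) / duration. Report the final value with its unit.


Body mass change = 2.41 kg
Total sweat loss = 2.41 + 1.15 = 3.56 L
Rate = 3.56 / 2.24 = 1.589 L/h

1.589 L/h


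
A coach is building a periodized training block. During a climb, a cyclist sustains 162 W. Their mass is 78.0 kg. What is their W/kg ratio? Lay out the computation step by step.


Power-to-weight = 162 W / 78.0 kg
= 2.077 W/kg

2.077 W/kg


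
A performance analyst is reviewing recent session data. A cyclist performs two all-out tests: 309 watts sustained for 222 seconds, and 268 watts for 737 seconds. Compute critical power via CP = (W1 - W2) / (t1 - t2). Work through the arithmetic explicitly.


W1 = P1 * t1 = 309 * 222 = 68598 J
W2 = P2 * t2 = 268 * 737 = 197516 J
CP = (68598 - 197516) / (222 - 737)
= 250.33 W

250.33 W


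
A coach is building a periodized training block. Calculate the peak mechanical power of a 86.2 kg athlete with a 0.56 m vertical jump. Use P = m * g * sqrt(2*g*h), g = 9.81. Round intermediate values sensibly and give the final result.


First, sqrt(2gh) = sqrt(2 * 9.81 * 0.56)
= sqrt(10.9872) = 3.314695 m/s
Power = 86.2 * 9.81 * 3.314695 = 2802.98 W

2802.98 W


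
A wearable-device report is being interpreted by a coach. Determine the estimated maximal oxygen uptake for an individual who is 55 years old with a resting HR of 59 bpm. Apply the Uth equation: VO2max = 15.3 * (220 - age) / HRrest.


HRmax = 220 - 55 = 165
VO2max = 15.3 * (165 / 59)
= 15.3 * 2.7966
= 42.79 mL/kg/min

42.79 mL/kg/min


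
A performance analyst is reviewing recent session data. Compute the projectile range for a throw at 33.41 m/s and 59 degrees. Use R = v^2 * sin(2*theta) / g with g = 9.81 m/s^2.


Two times the angle = 118 degrees
sin(118) = 0.882948
R = 1116.2281 * 0.882948 / 9.81 = 100.466 m

100.466 m


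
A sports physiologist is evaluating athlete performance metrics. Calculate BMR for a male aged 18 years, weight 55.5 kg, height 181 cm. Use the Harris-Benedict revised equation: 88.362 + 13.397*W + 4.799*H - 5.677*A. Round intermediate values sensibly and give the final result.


Substituting values:
W term = 13.397 * 55.5 = 743.5335
H term = 4.799 * 181 = 868.619
A term = 5.677 * 18 = 102.186
BMR = 1598.33 kcal/day

1598.33 kcal/day


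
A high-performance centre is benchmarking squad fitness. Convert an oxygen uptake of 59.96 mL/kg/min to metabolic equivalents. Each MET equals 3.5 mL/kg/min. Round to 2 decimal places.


One MET = 3.5 mL/kg/min
Number of METs = 59.96 / 3.5
= 17.13 METs

17.13 METs


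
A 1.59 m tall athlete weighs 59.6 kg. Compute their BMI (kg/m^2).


height^2 = 2.5281 m^2
BMI = 59.6 / 2.5281 = 23.58 kg/m^2

23.58 kg/m^2


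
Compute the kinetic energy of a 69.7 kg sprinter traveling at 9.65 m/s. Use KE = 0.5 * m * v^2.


Velocity squared = 93.1225
KE = 0.5 * 69.7 * 93.1225 = 3245.32 J

3245.32 J


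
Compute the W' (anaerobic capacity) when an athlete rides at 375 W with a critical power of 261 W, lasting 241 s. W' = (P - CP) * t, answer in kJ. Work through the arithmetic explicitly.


Above-CP power = 114 W
Duration = 241 s
W' = 114 * 241 = 27474 J
Convert: 27474 / 1000 = 27.474 kJ

27.474 kJ


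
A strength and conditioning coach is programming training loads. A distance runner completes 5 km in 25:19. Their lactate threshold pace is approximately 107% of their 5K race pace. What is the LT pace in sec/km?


Convert to seconds: 25 min 19 s = 1519 s
Pace per km = 1519 / 5 = 303.8 s/km
LT pace = 303.8 * 1.07 = 325.07 s/km

325.07 s/km


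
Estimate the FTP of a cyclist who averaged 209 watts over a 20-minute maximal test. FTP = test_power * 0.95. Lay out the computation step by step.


FTP = 209 * 0.95 = 198.55 W

198.55 W


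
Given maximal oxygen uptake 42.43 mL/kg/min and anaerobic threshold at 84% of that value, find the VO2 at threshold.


Percentage as decimal = 0.84
VO2 at AT = 42.43 * 0.84 = 35.64 mL/kg/min

35.64 mL/kg/min


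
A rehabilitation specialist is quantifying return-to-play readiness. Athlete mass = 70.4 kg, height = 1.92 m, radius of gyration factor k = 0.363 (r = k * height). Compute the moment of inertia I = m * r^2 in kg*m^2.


r = k * height = 0.363 * 1.92 = 0.69696 m
r^2 = 0.69696^2 = 0.485753
I = 70.4 * 0.485753 = 34.197 kg*m^2

34.197 kg*m^2


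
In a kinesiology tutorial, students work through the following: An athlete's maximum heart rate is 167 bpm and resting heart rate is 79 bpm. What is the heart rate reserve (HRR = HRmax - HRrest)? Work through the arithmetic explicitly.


HRR = HRmax - HRrest
= 167 - 79
= 88 bpm

88 bpm


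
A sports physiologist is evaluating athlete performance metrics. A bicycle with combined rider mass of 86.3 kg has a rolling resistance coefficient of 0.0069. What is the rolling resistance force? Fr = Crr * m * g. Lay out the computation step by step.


Fr = 0.0069 * 86.3 * 9.81
= 0.59547 * 9.81
= 5.842 N

5.842 N


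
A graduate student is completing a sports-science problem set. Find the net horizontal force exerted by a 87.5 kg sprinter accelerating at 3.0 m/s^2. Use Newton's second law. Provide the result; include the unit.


Newton's second law: F = m * a
F = 87.5 * 3.0 = 262.5 N

262.5 N


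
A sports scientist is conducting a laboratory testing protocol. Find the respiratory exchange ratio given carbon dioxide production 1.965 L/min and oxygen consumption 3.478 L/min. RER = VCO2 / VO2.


VCO2 = 1.965 L/min
VO2 = 3.478 L/min
RER = 1.965 / 3.478 = 0.565

0.565


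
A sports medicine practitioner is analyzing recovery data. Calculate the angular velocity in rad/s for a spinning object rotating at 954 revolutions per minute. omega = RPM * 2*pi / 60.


omega = RPM * 2*pi / 60
= 954 * 6.28318531 / 60
= 99.903 rad/s

99.903 rad/s


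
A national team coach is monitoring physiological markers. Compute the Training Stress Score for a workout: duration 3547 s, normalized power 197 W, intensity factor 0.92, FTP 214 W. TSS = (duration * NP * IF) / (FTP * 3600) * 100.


Product = 3547 * 197 * 0.92 = 642858.28
Base = 214 * 3600 = 770400
TSS = 642858.28 / 770400 * 100 = 83.44

83.44 TSS


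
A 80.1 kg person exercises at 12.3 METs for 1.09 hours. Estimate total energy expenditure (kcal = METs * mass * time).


Energy = METs * mass(kg) * time(h)
= 12.3 * 80.1 * 1.09
= 1073.9 kcal

1073.9 kcal


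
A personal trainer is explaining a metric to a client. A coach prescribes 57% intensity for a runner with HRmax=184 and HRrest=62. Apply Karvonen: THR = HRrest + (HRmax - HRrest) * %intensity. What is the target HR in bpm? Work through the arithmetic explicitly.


Heart rate reserve = 184 - 62 = 122
Intensity fraction = 57 / 100 = 0.57
THR = 62 + 122 * 0.57 = 131.54 bpm

131.54 bpm


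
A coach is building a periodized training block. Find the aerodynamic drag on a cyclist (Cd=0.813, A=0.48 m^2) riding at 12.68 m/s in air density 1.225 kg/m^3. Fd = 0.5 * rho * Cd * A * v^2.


Fd = 0.5 * 1.225 * 0.813 * 0.48 * 12.68^2
= 0.5 * 1.225 * 0.813 * 0.48 * 160.7824
= 38.431 N

38.431 N


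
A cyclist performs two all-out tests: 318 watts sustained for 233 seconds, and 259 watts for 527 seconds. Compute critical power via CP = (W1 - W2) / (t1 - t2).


W1 = P1 * t1 = 318 * 233 = 74094 J
W2 = P2 * t2 = 259 * 527 = 136493 J
CP = (74094 - 136493) / (233 - 527)
= 212.24 W

212.24 W


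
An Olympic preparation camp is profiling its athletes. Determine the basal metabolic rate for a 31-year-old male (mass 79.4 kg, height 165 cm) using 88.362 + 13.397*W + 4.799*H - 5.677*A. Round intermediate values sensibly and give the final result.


BMR = 88.362 + 13.397*79.4 + 4.799*165 - 5.677*31
= 1767.93 kcal/day

1767.93 kcal/day


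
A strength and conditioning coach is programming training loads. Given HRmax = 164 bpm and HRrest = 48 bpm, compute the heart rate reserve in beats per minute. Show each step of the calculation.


Heart rate reserve = maximum HR minus resting HR
HRR = 164 - 48 = 116 bpm

116 bpm


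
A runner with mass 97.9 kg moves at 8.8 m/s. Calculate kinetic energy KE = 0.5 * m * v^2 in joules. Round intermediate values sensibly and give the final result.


v^2 = 8.8^2 = 77.44
KE = 0.5 * 97.9 * 77.44
= 3790.69 J

3790.69 J


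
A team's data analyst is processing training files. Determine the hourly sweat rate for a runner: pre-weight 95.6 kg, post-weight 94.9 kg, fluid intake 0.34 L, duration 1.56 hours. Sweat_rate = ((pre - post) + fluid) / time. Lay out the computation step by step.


Mass lost = 95.6 - 94.9 = 0.7 kg
Add fluid consumed: 0.7 + 0.34 = 1.04 L total sweat
Sweat rate = 1.04 / 1.56 = 0.667 L/h

0.667 L/h


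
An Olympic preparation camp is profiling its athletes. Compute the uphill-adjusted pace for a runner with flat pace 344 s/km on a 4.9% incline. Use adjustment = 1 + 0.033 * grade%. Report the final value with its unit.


Adjustment factor = 1 + 0.033 * 4.9 = 1.1617
Grade-adjusted pace = 344 * 1.1617 = 399.62 s/km

399.62 s/km


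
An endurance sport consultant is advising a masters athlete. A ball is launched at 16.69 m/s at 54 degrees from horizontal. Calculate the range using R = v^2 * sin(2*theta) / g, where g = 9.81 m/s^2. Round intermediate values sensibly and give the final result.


sin(2 * 54) = sin(108) = 0.951057
v^2 = 16.69^2 = 278.5561
R = 278.5561 * 0.951057 / 9.81
= 27.005 m

27.005 m


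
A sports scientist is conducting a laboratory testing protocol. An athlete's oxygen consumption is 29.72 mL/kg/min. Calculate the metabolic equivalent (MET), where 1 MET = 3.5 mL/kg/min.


MET = VO2 / 3.5
= 29.72 / 3.5
= 8.49 METs

8.49 METs


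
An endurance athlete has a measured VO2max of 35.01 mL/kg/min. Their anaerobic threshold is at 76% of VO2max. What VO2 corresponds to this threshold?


Anaerobic threshold VO2 = VO2max * 76%
= 35.01 * 0.76
= 26.61 mL/kg/min

26.61 mL/kg/min


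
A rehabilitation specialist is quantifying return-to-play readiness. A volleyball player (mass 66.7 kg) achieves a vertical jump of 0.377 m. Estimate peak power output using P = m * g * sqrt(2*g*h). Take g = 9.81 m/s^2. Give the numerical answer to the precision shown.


2 * g * h = 2 * 9.81 * 0.377 = 7.39674
sqrt(7.39674) = 2.719695 m/s
P = 66.7 * 9.81 * 2.719695 = 1779.57 W

1779.57 W


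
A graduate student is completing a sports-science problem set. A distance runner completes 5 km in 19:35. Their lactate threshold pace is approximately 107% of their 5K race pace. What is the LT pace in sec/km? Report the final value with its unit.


Convert to seconds: 19 min 35 s = 1175 s
Pace per km = 1175 / 5 = 235.0 s/km
LT pace = 235.0 * 1.07 = 251.45 s/km

251.45 s/km


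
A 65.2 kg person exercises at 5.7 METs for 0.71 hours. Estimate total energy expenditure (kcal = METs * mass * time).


Energy = METs * mass(kg) * time(h)
= 5.7 * 65.2 * 0.71
= 263.86 kcal

263.86 kcal


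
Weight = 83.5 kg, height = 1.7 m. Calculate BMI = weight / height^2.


height^2 = 1.7^2 = 2.89
BMI = 83.5 / 2.89 = 28.89 kg/m^2

28.89 kg/m^2


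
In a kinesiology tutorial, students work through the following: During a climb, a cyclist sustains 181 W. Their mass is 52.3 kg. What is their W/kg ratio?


Power-to-weight = 181 W / 52.3 kg
= 3.461 W/kg

3.461 W/kg


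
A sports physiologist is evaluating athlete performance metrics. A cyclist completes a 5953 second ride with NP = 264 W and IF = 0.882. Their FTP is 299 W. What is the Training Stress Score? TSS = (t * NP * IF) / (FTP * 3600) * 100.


t * NP * IF = 5953 * 264 * 0.882 = 1386144.144
FTP * 3600 = 1076400
TSS = (1386144.144 / 1076400) * 100 = 128.78

128.78 TSS


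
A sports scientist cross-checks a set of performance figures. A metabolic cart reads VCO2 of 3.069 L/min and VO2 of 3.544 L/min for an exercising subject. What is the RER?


RER = VCO2 / VO2 = 3.069 / 3.544 = 0.866

0.866


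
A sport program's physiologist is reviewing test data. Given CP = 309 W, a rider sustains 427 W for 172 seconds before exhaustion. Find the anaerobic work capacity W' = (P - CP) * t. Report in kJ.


Excess power = 427 - 309 = 118 W
Work above CP = 118 * 172 = 20296 J
W' = 20.296 kJ

20.296 kJ


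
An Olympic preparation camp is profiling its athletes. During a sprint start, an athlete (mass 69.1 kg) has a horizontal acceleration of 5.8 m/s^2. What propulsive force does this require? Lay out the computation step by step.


Propulsive force = mass * acceleration
= 69.1 kg * 5.8 m/s^2
= 400.78 N

400.78 N


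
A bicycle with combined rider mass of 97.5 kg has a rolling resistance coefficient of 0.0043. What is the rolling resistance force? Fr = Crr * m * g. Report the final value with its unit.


Fr = 0.0043 * 97.5 * 9.81
= 0.41925 * 9.81
= 4.113 N

4.113 N


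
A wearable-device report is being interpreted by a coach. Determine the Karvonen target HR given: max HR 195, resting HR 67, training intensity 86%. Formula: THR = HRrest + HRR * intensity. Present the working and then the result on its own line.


HRR = HRmax - HRrest = 195 - 67 = 128
THR = 67 + 128 * 0.86
= 177.08 bpm

177.08 bpm


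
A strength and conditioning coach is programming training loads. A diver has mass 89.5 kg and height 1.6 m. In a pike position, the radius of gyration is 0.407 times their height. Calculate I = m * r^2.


r = 0.407 * 1.6 = 0.6512 m
I = m * r^2 = 89.5 * 0.424061 = 37.953 kg*m^2

37.953 kg*m^2


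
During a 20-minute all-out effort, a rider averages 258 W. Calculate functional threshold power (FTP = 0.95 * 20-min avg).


FTP = 0.95 * 258
= 245.1 W

245.1 W


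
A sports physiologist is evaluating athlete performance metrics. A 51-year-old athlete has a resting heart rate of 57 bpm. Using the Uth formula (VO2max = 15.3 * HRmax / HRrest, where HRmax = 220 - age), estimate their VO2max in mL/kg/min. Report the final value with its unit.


HRmax = 220 - 51 = 169 bpm
Ratio = HRmax / HRrest = 169 / 57 = 2.9649
VO2max = 15.3 * 2.9649 = 45.36 mL/kg/min

45.36 mL/kg/min
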